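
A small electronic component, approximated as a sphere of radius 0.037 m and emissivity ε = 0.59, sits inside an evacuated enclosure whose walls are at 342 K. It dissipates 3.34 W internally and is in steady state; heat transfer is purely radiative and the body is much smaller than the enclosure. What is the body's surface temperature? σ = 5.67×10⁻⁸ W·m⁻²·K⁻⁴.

T ≈ 374 K

For a small grey body in a large enclosure, net radiated power = εσA(T⁴ − T_w⁴).
Steady state: P = εσA(T⁴ − T_w⁴) with A = 4πr² = 0.01720 m².
T⁴ = P/(εσA) + T_w⁴ = 3.34/(0.59·5.67×10⁻⁸·0.01720) + (342)⁴
    = 5.804×10⁹ + 1.368×10¹⁰ = 1.948×10¹⁰ K⁴.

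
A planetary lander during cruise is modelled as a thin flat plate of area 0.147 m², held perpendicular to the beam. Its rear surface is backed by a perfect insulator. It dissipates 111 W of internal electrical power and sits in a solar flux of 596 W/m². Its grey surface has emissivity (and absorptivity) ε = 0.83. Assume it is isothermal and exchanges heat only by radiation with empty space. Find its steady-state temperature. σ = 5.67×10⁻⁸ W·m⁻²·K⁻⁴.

T ≈ 404 K

At steady state, absorbed solar power + internal power = radiated power.
Absorbed: α·S·A_cross = 0.83·596·0.1470 = 72.72 W (cross-section A).
Total input = 72.72 + 111 = 183.7 W.
Radiated: εσ·A_surf·T⁴ with A_surf = A = 0.1470 m².
T⁴ = 183.7/(0.83·5.67×10⁻⁸·0.1470) = 2.656×10¹⁰ K⁴.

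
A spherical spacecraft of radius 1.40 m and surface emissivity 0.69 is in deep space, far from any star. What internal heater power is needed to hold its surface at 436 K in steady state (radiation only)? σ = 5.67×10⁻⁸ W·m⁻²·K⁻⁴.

P ≈ 34800 W

P = εσ·4πr²·T⁴.
4πr² = 24.63 m²; T⁴ = 3.614×10¹⁰ K⁴.
P = 0.69·5.67×10⁻⁸·24.63·3.614×10¹⁰.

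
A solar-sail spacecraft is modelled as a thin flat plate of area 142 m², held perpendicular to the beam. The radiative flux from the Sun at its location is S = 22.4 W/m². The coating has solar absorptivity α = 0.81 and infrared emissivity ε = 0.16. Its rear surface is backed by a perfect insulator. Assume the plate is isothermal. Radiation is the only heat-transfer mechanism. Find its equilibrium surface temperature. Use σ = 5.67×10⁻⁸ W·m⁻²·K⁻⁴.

T ≈ 211 K

At equilibrium, absorbed power = emitted power.
Absorbing cross-section = A = 142.0 m²; emitting surface = A = 142.0 m² (ratio 1).
αS·A_cross = εσ·A_surf·T⁴  ⇒  T⁴ = αS/(ε·1σ).
T⁴ = 0.810·22.4/(0.16·1·5.67×10⁻⁸) = 2.000×10⁹ K⁴.
T = (2.000×10⁹)^(1/4).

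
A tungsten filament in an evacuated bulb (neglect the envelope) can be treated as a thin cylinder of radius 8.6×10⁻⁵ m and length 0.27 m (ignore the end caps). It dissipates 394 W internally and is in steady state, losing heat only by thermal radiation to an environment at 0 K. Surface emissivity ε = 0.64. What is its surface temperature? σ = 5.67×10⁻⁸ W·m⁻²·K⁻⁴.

T ≈ 2940 K

Steady state: internal power = radiated power, P = εσA T⁴.
Radiating area A = 2πrL = 1.459×10⁻⁴ m².
T⁴ = P/(εσA) = 394/(0.64·5.67×10⁻⁸·1.459×10⁻⁴) = 7.442×10¹³ K⁴.
T = (7.442×10¹³)^(1/4).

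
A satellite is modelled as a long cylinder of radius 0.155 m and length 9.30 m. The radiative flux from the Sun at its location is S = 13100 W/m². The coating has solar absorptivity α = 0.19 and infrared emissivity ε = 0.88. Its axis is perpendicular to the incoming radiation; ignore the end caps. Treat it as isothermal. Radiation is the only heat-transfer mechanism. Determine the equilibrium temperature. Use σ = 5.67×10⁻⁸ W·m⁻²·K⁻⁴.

At equilibrium, absorbed power = emitted power.
Absorbing cross-section = 2rL = 2.883 m²; emitting surface = 2πrL = 9.057 m² (ratio π).
αS·A_cross = εσ·A_surf·T⁴  ⇒  T⁴ = αS/(ε·πσ).
T⁴ = 0.190·13100/(0.88·π·5.67×10⁻⁸) = 1.588×10¹⁰ K⁴.
T = (1.588×10¹⁰)^(1/4).

T ≈ 355 K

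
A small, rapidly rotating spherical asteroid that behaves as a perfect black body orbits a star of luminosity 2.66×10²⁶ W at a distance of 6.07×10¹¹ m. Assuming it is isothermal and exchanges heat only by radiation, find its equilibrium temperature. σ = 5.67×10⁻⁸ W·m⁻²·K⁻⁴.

T ≈ 126 K

First find the stellar flux at distance d: S = L/(4πd²) = 2.66×10²⁶/(4π·(6.07×10¹¹)²) = 57.45 W/m².
For an isothermal sphere, absorbed (1−a)S·πr² = emitted σ·4πr²·T⁴, so T⁴ = (1−a)S/(4σ).
T⁴ = 1.00·57.45/(4·5.67×10⁻⁸) = 2.533×10⁸ K⁴.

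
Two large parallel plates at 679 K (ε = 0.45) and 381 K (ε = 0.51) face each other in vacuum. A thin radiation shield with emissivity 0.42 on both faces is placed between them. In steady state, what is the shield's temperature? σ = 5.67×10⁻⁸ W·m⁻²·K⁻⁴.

T_s ≈ 580 K

In steady state the net flux on the hot side equals that on the cold side.
σ(T₁⁴−T_s⁴)/D₁ = σ(T_s⁴−T₂⁴)/D₂, with D₁ = 1/ε₁+1/ε_s−1 = 3.603, D₂ = 1/ε_s+1/ε₂−1 = 3.342.
Solve for T_s⁴: T_s⁴ = (D₂·T₁⁴ + D₁·T₂⁴)/(D₁+D₂) = 1.132×10¹¹ K⁴.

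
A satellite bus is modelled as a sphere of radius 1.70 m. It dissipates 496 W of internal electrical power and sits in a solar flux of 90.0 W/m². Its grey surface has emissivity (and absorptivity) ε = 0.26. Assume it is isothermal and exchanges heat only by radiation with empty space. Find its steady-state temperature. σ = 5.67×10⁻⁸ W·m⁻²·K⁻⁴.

At steady state, absorbed solar power + internal power = radiated power.
Absorbed: α·S·A_cross = 0.26·90.0·9.079 = 212.5 W (cross-section πr²).
Total input = 212.5 + 496 = 708.5 W.
Radiated: εσ·A_surf·T⁴ with A_surf = 4πr² = 36.32 m².
T⁴ = 708.5/(0.26·5.67×10⁻⁸·36.32) = 1.323×10⁹ K⁴.

T ≈ 191 K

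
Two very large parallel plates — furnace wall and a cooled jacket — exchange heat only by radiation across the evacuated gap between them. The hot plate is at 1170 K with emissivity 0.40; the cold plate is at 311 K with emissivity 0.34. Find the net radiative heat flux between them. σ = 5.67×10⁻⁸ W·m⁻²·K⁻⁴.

q ≈ 23800 W/m²

For two infinite grey parallel plates, q = σ(T₁⁴ − T₂⁴)/(1/ε₁ + 1/ε₂ − 1).
T₁⁴ − T₂⁴ = 1.874×10¹² − 9.355×10⁹ = 1.865×10¹² K⁴.
1/ε₁ + 1/ε₂ − 1 = 2.500 + 2.941 − 1 = 4.441.
q = 5.67×10⁻⁸ × 1.865×10¹² / 4.441.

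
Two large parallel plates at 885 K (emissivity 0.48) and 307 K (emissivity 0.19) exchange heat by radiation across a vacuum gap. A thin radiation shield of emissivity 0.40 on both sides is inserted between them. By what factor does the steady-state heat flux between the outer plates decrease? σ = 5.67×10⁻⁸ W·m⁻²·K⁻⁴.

factor ≈ 1.63

Without shield: q₀ = σΔ(T⁴)/(1/ε₁+1/ε₂−1) with denominator 6.346.
With shield the two gaps are in series; the resistances add: (1/ε₁+1/ε_s−1)+(1/ε_s+1/ε₂−1) = 3.583+6.763 = 10.35.
Heat-flux ratio q₀/q = 10.35/6.346.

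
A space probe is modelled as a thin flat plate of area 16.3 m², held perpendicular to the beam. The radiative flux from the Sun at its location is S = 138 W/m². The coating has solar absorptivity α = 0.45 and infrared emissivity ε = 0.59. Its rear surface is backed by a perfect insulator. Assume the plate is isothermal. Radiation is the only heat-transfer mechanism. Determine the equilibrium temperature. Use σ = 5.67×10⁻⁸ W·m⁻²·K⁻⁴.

At equilibrium, absorbed power = emitted power.
Absorbing cross-section = A = 16.30 m²; emitting surface = A = 16.30 m² (ratio 1).
αS·A_cross = εσ·A_surf·T⁴  ⇒  T⁴ = αS/(ε·1σ).
T⁴ = 0.450·138/(0.59·1·5.67×10⁻⁸) = 1.856×10⁹ K⁴.
T = (1.856×10⁹)^(1/4).

T ≈ 208 K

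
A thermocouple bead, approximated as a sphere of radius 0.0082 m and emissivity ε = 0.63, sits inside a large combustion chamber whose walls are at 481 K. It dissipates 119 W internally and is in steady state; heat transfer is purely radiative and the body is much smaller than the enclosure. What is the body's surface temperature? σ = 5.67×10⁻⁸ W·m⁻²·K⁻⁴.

T ≈ 1410 K

For a small grey body in a large enclosure, net radiated power = εσA(T⁴ − T_w⁴).
Steady state: P = εσA(T⁴ − T_w⁴) with A = 4πr² = 8.450×10⁻⁴ m².
T⁴ = P/(εσA) + T_w⁴ = 119/(0.63·5.67×10⁻⁸·8.450×10⁻⁴) + (481)⁴
    = 3.943×10¹² + 5.353×10¹⁰ = 3.996×10¹² K⁴.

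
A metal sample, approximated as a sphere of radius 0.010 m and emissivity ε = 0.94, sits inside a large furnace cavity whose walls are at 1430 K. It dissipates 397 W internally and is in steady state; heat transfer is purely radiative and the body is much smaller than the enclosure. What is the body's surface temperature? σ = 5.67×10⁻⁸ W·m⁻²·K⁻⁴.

For a small grey body in a large enclosure, net radiated power = εσA(T⁴ − T_w⁴).
Steady state: P = εσA(T⁴ − T_w⁴) with A = 4πr² = 0.001257 m².
T⁴ = P/(εσA) + T_w⁴ = 397/(0.94·5.67×10⁻⁸·0.001257) + (1430)⁴
    = 5.927×10¹² + 4.182×10¹² = 1.011×10¹³ K⁴.

T ≈ 1780 K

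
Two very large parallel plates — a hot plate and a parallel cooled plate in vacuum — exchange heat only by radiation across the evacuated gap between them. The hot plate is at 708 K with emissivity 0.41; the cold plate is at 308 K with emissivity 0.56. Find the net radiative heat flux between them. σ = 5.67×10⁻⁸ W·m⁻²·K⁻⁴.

q ≈ 4260 W/m²

For two infinite grey parallel plates, q = σ(T₁⁴ − T₂⁴)/(1/ε₁ + 1/ε₂ − 1).
T₁⁴ − T₂⁴ = 2.513×10¹¹ − 8.999×10⁹ = 2.423×10¹¹ K⁴.
1/ε₁ + 1/ε₂ − 1 = 2.439 + 1.786 − 1 = 3.225.
q = 5.67×10⁻⁸ × 2.423×10¹¹ / 3.225.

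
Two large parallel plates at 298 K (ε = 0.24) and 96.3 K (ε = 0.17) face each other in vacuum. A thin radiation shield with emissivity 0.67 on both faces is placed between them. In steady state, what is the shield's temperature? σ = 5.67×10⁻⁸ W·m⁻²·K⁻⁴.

In steady state the net flux on the hot side equals that on the cold side.
σ(T₁⁴−T_s⁴)/D₁ = σ(T_s⁴−T₂⁴)/D₂, with D₁ = 1/ε₁+1/ε_s−1 = 4.659, D₂ = 1/ε_s+1/ε₂−1 = 6.375.
Solve for T_s⁴: T_s⁴ = (D₂·T₁⁴ + D₁·T₂⁴)/(D₁+D₂) = 4.592×10⁹ K⁴.

T_s ≈ 260 K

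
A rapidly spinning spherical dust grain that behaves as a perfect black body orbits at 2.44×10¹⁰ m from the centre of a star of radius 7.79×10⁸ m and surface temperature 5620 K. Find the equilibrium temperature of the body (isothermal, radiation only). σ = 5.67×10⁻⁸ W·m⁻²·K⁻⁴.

The star's surface emits σT_*⁴; at distance d the flux is S = σT_*⁴(R_*/d)².
S = 5.67×10⁻⁸·(5620)⁴·(7.79×10⁸/2.44×10¹⁰)² = 57650 W/m².
For an isothermal sphere T⁴ = (1−a)S/(4σ) = 2.542×10¹¹ K⁴.

T ≈ 710 K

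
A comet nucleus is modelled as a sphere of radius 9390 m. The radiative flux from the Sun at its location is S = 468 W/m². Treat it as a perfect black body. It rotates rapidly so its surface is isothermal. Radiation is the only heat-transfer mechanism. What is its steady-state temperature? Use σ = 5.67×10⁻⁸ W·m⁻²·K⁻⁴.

At equilibrium, absorbed power = emitted power.
Absorbing cross-section = πr² = 2.770×10⁸ m²; emitting surface = 4πr² = 1.108×10⁹ m² (ratio 4).
S·A_cross = εσ·A_surf·T⁴  ⇒  T⁴ = S/(4σ).
T⁴ = 1.00·468/(4·5.67×10⁻⁸) = 2.063×10⁹ K⁴.
T = (2.063×10⁹)^(1/4).

T ≈ 213 K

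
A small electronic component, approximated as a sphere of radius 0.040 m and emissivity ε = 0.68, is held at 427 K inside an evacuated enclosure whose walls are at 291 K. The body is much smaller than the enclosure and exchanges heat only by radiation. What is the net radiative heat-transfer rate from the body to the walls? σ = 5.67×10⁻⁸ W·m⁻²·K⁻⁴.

P_net ≈ 20.2 W

For a small grey body in a large enclosure: P_net = εσA(T_body⁴ − T_wall⁴).
A = 4πr² = 0.02011 m²; T_body⁴ − T_wall⁴ = 3.324×10¹⁰ − 7.171×10⁹ = 2.607×10¹⁰ K⁴.
|P_net| = 0.68·5.67×10⁻⁸·0.02011·2.607×10¹⁰.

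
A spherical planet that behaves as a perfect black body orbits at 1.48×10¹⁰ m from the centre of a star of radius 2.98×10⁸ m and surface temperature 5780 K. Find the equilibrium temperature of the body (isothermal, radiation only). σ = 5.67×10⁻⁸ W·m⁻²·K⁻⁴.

T ≈ 580 K

The star's surface emits σT_*⁴; at distance d the flux is S = σT_*⁴(R_*/d)².
S = 5.67×10⁻⁸·(5780)⁴·(2.98×10⁸/1.48×10¹⁰)² = 25660 W/m².
For an isothermal sphere T⁴ = (1−a)S/(4σ) = 1.131×10¹¹ K⁴.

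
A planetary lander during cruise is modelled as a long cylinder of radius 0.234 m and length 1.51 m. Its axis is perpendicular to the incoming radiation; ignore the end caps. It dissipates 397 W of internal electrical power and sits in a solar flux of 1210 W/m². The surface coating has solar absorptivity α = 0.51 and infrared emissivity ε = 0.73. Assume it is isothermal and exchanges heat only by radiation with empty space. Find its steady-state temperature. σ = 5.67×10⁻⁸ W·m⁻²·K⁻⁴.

T ≈ 309 K

At steady state, absorbed solar power + internal power = radiated power.
Absorbed: α·S·A_cross = 0.51·1210·0.7067 = 436.1 W (cross-section 2rL).
Total input = 436.1 + 397 = 833.1 W.
Radiated: εσ·A_surf·T⁴ with A_surf = 2πrL = 2.220 m².
T⁴ = 833.1/(0.73·5.67×10⁻⁸·2.220) = 9.066×10⁹ K⁴.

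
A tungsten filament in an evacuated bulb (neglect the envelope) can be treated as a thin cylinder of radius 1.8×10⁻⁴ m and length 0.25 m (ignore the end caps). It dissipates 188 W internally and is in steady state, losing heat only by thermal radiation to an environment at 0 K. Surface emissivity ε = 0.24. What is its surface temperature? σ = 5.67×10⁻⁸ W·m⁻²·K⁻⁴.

T ≈ 2640 K

Steady state: internal power = radiated power, P = εσA T⁴.
Radiating area A = 2πrL = 2.827×10⁻⁴ m².
T⁴ = P/(εσA) = 188/(0.24·5.67×10⁻⁸·2.827×10⁻⁴) = 4.886×10¹³ K⁴.
T = (4.886×10¹³)^(1/4).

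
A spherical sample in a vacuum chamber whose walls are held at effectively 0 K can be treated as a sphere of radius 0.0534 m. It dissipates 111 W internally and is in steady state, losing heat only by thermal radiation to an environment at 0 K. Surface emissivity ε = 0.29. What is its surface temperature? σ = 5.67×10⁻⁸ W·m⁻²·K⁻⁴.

T ≈ 659 K

Steady state: internal power = radiated power, P = εσA T⁴.
Radiating area A = 4πr² = 0.03583 m².
T⁴ = P/(εσA) = 111/(0.29·5.67×10⁻⁸·0.03583) = 1.884×10¹¹ K⁴.
T = (1.884×10¹¹)^(1/4).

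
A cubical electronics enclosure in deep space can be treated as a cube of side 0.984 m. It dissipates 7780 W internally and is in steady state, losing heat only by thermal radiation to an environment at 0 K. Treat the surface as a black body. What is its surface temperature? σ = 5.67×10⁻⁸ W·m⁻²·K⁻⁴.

Steady state: internal power = radiated power, P = εσA T⁴.
Radiating area A = 6L² = 5.810 m².
T⁴ = P/(εσA) = 7780/(1.0·5.67×10⁻⁸·5.810) = 2.362×10¹⁰ K⁴.
T = (2.362×10¹⁰)^(1/4).

T ≈ 392 K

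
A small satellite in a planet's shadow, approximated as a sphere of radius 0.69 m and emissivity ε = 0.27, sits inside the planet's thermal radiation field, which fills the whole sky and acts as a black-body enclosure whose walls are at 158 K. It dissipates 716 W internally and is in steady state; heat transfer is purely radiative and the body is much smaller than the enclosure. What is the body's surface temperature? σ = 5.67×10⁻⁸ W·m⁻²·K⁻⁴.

For a small grey body in a large enclosure, net radiated power = εσA(T⁴ − T_w⁴).
Steady state: P = εσA(T⁴ − T_w⁴) with A = 4πr² = 5.983 m².
T⁴ = P/(εσA) + T_w⁴ = 716/(0.27·5.67×10⁻⁸·5.983) + (158)⁴
    = 7.817×10⁹ + 6.232×10⁸ = 8.441×10⁹ K⁴.

T ≈ 303 K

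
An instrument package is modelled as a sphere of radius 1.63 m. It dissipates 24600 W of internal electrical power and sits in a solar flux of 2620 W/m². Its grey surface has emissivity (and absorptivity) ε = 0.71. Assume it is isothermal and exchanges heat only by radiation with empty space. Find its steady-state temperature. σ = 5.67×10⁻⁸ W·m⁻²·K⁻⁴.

T ≈ 416 K

At steady state, absorbed solar power + internal power = radiated power.
Absorbed: α·S·A_cross = 0.71·2620·8.347 = 15530 W (cross-section πr²).
Total input = 15530 + 24600 = 40130 W.
Radiated: εσ·A_surf·T⁴ with A_surf = 4πr² = 33.39 m².
T⁴ = 40130/(0.71·5.67×10⁻⁸·33.39) = 2.985×10¹⁰ K⁴.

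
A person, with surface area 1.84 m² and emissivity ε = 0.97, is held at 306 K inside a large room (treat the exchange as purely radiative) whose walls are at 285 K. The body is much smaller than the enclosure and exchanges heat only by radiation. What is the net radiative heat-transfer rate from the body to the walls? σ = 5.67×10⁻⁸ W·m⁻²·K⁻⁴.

P_net ≈ 220 W

For a small grey body in a large enclosure: P_net = εσA(T_body⁴ − T_wall⁴).
A = 1.84 m²; T_body⁴ − T_wall⁴ = 8.768×10⁹ − 6.598×10⁹ = 2.170×10⁹ K⁴.
|P_net| = 0.97·5.67×10⁻⁸·1.840·2.170×10⁹.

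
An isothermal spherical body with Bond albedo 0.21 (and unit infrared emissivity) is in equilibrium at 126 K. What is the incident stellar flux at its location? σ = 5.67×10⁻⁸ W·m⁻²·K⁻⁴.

S ≈ 72.4 W/m²

(1−a)S·πr² = σ·4πr²·T⁴ ⇒ S = 4σT⁴/(1−a).
S = 4·5.67×10⁻⁸·2.520×10⁸/0.790.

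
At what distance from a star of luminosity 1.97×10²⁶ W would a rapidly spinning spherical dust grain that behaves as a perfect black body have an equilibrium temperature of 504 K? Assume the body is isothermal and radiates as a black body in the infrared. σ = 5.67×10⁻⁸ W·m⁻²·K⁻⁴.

For an isothermal black-emitting sphere, (1−a)S·πr² = σ·4πr²·T⁴ ⇒ S = 4σT⁴/(1−a).
S = 4·5.67×10⁻⁸·(504)⁴/1.00 = 14630 W/m².
Flux falls as S = L/(4πd²), so d = √(L/(4πS)) = √(1.97×10²⁶/(4π·14630)).

d ≈ 3.27×10¹⁰ m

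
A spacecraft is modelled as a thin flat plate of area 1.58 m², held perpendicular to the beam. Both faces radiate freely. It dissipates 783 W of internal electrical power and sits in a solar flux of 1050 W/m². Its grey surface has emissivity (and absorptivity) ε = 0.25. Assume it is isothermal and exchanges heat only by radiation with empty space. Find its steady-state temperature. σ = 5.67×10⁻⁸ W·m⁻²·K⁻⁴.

At steady state, absorbed solar power + internal power = radiated power.
Absorbed: α·S·A_cross = 0.25·1050·1.580 = 414.8 W (cross-section A).
Total input = 414.8 + 783 = 1198 W.
Radiated: εσ·A_surf·T⁴ with A_surf = 2A = 3.160 m².
T⁴ = 1198/(0.25·5.67×10⁻⁸·3.160) = 2.674×10¹⁰ K⁴.

T ≈ 404 K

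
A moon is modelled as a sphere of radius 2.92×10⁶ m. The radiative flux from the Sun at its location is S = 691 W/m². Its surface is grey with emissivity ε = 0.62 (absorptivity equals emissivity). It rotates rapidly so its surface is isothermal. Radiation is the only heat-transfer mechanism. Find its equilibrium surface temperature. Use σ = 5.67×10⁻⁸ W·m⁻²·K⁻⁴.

At equilibrium, absorbed power = emitted power.
Absorbing cross-section = πr² = 2.679×10¹³ m²; emitting surface = 4πr² = 1.071×10¹⁴ m² (ratio 4).
εS·A_cross = εσ·A_surf·T⁴  ⇒  T⁴ = S/(4σ)   (ε cancels).
T⁴ = 691/(4·5.67×10⁻⁸) = 3.047×10⁹ K⁴.
T = (3.047×10⁹)^(1/4).

T ≈ 235 K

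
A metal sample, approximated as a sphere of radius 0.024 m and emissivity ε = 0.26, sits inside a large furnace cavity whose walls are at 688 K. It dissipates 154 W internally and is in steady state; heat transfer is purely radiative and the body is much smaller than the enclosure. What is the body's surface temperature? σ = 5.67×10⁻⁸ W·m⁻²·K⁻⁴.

T ≈ 1140 K

For a small grey body in a large enclosure, net radiated power = εσA(T⁴ − T_w⁴).
Steady state: P = εσA(T⁴ − T_w⁴) with A = 4πr² = 0.007238 m².
T⁴ = P/(εσA) + T_w⁴ = 154/(0.26·5.67×10⁻⁸·0.007238) + (688)⁴
    = 1.443×10¹² + 2.241×10¹¹ = 1.667×10¹² K⁴.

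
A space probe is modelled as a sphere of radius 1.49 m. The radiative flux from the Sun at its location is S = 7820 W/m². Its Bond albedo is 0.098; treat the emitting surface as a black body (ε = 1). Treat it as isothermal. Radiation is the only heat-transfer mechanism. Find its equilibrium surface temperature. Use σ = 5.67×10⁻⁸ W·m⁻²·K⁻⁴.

T ≈ 420 K

At equilibrium, absorbed power = emitted power.
Absorbing cross-section = πr² = 6.975 m²; emitting surface = 4πr² = 27.90 m² (ratio 4).
(1−a)S·A_cross = εσ·A_surf·T⁴  ⇒  T⁴ = (1−a)S/(4σ).
T⁴ = 0.902·7820/(4·5.67×10⁻⁸) = 3.110×10¹⁰ K⁴.
T = (3.110×10¹⁰)^(1/4).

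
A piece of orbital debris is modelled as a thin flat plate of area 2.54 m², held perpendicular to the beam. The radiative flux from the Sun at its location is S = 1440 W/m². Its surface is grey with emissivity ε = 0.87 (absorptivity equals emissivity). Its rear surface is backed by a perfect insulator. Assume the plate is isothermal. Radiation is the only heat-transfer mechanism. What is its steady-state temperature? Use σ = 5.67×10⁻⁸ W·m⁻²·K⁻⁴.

T ≈ 399 K

At equilibrium, absorbed power = emitted power.
Absorbing cross-section = A = 2.540 m²; emitting surface = A = 2.540 m² (ratio 1).
εS·A_cross = εσ·A_surf·T⁴  ⇒  T⁴ = S/(1σ)   (ε cancels).
T⁴ = 1440/(1·5.67×10⁻⁸) = 2.540×10¹⁰ K⁴.
T = (2.540×10¹⁰)^(1/4).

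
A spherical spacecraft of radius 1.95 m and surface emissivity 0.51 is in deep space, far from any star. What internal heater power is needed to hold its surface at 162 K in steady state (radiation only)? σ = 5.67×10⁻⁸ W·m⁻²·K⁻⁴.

P = εσ·4πr²·T⁴.
4πr² = 47.78 m²; T⁴ = 6.887×10⁸ K⁴.
P = 0.51·5.67×10⁻⁸·47.78·6.887×10⁸.

P ≈ 952 W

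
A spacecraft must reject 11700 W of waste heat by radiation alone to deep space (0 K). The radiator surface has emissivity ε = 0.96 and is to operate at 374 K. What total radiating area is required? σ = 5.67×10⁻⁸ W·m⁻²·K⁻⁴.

P = εσA T⁴ ⇒ A = P/(εσT⁴).
T⁴ = 1.957×10¹⁰ K⁴.
A = 11700/(0.96 × 5.67×10⁻⁸ × 1.957×10¹⁰).

A ≈ 11.0 m²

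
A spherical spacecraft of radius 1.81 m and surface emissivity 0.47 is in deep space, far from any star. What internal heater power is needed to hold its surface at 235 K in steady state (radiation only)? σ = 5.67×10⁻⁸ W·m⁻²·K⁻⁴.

P = εσ·4πr²·T⁴.
4πr² = 41.17 m²; T⁴ = 3.050×10⁹ K⁴.
P = 0.47·5.67×10⁻⁸·41.17·3.050×10⁹.

P ≈ 3350 W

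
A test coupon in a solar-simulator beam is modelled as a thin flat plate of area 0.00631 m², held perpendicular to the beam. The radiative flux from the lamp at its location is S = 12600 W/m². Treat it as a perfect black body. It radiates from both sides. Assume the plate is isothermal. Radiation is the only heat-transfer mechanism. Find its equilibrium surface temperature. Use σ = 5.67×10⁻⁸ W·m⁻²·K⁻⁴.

At equilibrium, absorbed power = emitted power.
Absorbing cross-section = A = 0.006310 m²; emitting surface = 2A = 0.01262 m² (ratio 2).
S·A_cross = εσ·A_surf·T⁴  ⇒  T⁴ = S/(2σ).
T⁴ = 1.00·12600/(2·5.67×10⁻⁸) = 1.111×10¹¹ K⁴.
T = (1.111×10¹¹)^(1/4).

T ≈ 577 K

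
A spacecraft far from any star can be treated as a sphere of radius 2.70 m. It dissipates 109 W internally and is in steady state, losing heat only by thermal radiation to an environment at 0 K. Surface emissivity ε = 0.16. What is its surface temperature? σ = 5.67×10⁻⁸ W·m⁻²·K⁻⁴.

T ≈ 107 K

Steady state: internal power = radiated power, P = εσA T⁴.
Radiating area A = 4πr² = 91.61 m².
T⁴ = P/(εσA) = 109/(0.16·5.67×10⁻⁸·91.61) = 1.312×10⁸ K⁴.
T = (1.312×10⁸)^(1/4).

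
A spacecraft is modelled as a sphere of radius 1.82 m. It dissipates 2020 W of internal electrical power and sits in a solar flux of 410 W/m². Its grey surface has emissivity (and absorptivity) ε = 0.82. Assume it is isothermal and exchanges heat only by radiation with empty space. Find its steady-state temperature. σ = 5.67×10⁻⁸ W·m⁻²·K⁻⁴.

At steady state, absorbed solar power + internal power = radiated power.
Absorbed: α·S·A_cross = 0.82·410·10.41 = 3499 W (cross-section πr²).
Total input = 3499 + 2020 = 5519 W.
Radiated: εσ·A_surf·T⁴ with A_surf = 4πr² = 41.62 m².
T⁴ = 5519/(0.82·5.67×10⁻⁸·41.62) = 2.852×10⁹ K⁴.

T ≈ 231 K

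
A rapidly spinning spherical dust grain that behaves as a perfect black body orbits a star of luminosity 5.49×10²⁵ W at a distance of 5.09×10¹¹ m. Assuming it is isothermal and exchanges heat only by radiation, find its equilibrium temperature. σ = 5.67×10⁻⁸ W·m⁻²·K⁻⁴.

T ≈ 92.9 K

First find the stellar flux at distance d: S = L/(4πd²) = 5.49×10²⁵/(4π·(5.09×10¹¹)²) = 16.86 W/m².
For an isothermal sphere, absorbed (1−a)S·πr² = emitted σ·4πr²·T⁴, so T⁴ = (1−a)S/(4σ).
T⁴ = 1.00·16.86/(4·5.67×10⁻⁸) = 7.435×10⁷ K⁴.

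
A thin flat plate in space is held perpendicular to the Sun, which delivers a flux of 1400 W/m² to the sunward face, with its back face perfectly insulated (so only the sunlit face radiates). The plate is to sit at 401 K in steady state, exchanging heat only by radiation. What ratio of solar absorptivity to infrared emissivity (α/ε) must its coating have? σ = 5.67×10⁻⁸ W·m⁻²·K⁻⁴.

Balance: αS·A = εσ·1A·T⁴ ⇒ α/ε = σT⁴/S.
α/ε = 5.67×10⁻⁸·(401)⁴/1400 = 5.67×10⁻⁸·2.586×10¹⁰/1400.

α/ε ≈ 1.05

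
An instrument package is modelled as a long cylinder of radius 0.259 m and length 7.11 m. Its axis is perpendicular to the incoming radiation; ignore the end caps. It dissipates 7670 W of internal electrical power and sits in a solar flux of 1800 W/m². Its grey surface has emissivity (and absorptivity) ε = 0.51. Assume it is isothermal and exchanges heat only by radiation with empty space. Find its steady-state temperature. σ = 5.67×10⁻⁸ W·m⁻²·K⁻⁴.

At steady state, absorbed solar power + internal power = radiated power.
Absorbed: α·S·A_cross = 0.51·1800·3.683 = 3381 W (cross-section 2rL).
Total input = 3381 + 7670 = 11050 W.
Radiated: εσ·A_surf·T⁴ with A_surf = 2πrL = 11.57 m².
T⁴ = 11050/(0.51·5.67×10⁻⁸·11.57) = 3.303×10¹⁰ K⁴.

T ≈ 426 K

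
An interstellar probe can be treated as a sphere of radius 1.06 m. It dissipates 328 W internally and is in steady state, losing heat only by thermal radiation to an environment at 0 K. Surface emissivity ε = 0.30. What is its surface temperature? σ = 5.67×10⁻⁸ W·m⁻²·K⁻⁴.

Steady state: internal power = radiated power, P = εσA T⁴.
Radiating area A = 4πr² = 14.12 m².
T⁴ = P/(εσA) = 328/(0.30·5.67×10⁻⁸·14.12) = 1.366×10⁹ K⁴.
T = (1.366×10⁹)^(1/4).

T ≈ 192 K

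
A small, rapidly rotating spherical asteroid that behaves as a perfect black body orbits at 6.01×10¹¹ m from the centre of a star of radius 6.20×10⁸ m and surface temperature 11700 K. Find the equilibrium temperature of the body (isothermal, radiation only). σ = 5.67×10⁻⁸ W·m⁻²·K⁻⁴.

T ≈ 266 K

The star's surface emits σT_*⁴; at distance d the flux is S = σT_*⁴(R_*/d)².
S = 5.67×10⁻⁸·(11700)⁴·(6.20×10⁸/6.01×10¹¹)² = 1131 W/m².
For an isothermal sphere T⁴ = (1−a)S/(4σ) = 4.986×10⁹ K⁴.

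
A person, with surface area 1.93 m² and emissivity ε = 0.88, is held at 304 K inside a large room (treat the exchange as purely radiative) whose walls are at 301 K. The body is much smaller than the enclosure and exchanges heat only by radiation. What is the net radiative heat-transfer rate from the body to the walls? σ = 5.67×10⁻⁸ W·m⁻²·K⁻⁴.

For a small grey body in a large enclosure: P_net = εσA(T_body⁴ − T_wall⁴).
A = 1.93 m²; T_body⁴ − T_wall⁴ = 8.541×10⁹ − 8.209×10⁹ = 3.322×10⁸ K⁴.
|P_net| = 0.88·5.67×10⁻⁸·1.930·3.322×10⁸.

P_net ≈ 32.0 W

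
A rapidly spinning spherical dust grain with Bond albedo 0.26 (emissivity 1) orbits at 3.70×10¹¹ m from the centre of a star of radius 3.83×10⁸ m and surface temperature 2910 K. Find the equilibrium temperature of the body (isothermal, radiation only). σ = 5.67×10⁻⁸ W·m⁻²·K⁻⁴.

T ≈ 61.4 K

The star's surface emits σT_*⁴; at distance d the flux is S = σT_*⁴(R_*/d)².
S = 5.67×10⁻⁸·(2910)⁴·(3.83×10⁸/3.70×10¹¹)² = 4.357 W/m².
For an isothermal sphere T⁴ = (1−a)S/(4σ) = 1.421×10⁷ K⁴.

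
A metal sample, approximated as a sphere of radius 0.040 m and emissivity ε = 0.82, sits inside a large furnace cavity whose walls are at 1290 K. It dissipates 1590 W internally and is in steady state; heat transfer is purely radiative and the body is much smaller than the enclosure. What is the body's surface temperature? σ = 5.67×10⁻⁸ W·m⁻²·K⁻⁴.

T ≈ 1450 K

For a small grey body in a large enclosure, net radiated power = εσA(T⁴ − T_w⁴).
Steady state: P = εσA(T⁴ − T_w⁴) with A = 4πr² = 0.02011 m².
T⁴ = P/(εσA) + T_w⁴ = 1590/(0.82·5.67×10⁻⁸·0.02011) + (1290)⁴
    = 1.701×10¹² + 2.769×10¹² = 4.470×10¹² K⁴.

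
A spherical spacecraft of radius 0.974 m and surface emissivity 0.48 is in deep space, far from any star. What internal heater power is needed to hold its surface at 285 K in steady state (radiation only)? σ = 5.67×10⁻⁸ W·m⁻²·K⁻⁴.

P = εσ·4πr²·T⁴.
4πr² = 11.92 m²; T⁴ = 6.598×10⁹ K⁴.
P = 0.48·5.67×10⁻⁸·11.92·6.598×10⁹.

P ≈ 2140 W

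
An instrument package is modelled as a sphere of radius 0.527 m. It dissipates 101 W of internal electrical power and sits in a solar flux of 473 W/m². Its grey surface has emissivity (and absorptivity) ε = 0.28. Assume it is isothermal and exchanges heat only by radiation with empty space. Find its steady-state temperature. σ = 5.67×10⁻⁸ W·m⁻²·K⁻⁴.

T ≈ 250 K

At steady state, absorbed solar power + internal power = radiated power.
Absorbed: α·S·A_cross = 0.28·473·0.8725 = 115.6 W (cross-section πr²).
Total input = 115.6 + 101 = 216.6 W.
Radiated: εσ·A_surf·T⁴ with A_surf = 4πr² = 3.490 m².
T⁴ = 216.6/(0.28·5.67×10⁻⁸·3.490) = 3.908×10⁹ K⁴.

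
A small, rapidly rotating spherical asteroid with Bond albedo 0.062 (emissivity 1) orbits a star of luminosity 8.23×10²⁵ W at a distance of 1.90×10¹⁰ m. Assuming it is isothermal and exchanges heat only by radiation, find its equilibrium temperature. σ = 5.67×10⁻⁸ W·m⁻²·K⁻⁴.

First find the stellar flux at distance d: S = L/(4πd²) = 8.23×10²⁵/(4π·(1.90×10¹⁰)²) = 18140 W/m².
For an isothermal sphere, absorbed (1−a)S·πr² = emitted σ·4πr²·T⁴, so T⁴ = (1−a)S/(4σ).
T⁴ = 0.938·18140/(4·5.67×10⁻⁸) = 7.503×10¹⁰ K⁴.

T ≈ 523 K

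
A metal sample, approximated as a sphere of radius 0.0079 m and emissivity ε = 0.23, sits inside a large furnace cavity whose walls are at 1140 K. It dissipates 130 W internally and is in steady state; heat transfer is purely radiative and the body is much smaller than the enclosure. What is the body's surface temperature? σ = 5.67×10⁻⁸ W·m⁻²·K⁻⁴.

T ≈ 1950 K

For a small grey body in a large enclosure, net radiated power = εσA(T⁴ − T_w⁴).
Steady state: P = εσA(T⁴ − T_w⁴) with A = 4πr² = 7.843×10⁻⁴ m².
T⁴ = P/(εσA) + T_w⁴ = 130/(0.23·5.67×10⁻⁸·7.843×10⁻⁴) + (1140)⁴
    = 1.271×10¹³ + 1.689×10¹² = 1.440×10¹³ K⁴.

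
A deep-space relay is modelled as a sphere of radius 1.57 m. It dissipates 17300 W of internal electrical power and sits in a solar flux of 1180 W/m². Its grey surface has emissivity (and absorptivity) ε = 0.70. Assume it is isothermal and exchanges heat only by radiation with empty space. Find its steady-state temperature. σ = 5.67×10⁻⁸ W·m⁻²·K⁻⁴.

At steady state, absorbed solar power + internal power = radiated power.
Absorbed: α·S·A_cross = 0.70·1180·7.744 = 6396 W (cross-section πr²).
Total input = 6396 + 17300 = 23700 W.
Radiated: εσ·A_surf·T⁴ with A_surf = 4πr² = 30.97 m².
T⁴ = 23700/(0.70·5.67×10⁻⁸·30.97) = 1.927×10¹⁰ K⁴.

T ≈ 373 K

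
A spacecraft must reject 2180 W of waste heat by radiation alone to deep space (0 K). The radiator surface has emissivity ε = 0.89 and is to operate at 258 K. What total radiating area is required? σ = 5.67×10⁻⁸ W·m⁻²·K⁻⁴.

P = εσA T⁴ ⇒ A = P/(εσT⁴).
T⁴ = 4.431×10⁹ K⁴.
A = 2180/(0.89 × 5.67×10⁻⁸ × 4.431×10⁹).

A ≈ 9.75 m²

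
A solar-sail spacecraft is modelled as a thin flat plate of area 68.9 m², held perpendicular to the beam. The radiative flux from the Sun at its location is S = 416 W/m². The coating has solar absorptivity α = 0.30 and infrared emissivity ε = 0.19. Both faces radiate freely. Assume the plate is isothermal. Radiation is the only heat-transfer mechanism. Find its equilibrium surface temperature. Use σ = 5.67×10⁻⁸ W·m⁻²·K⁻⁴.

At equilibrium, absorbed power = emitted power.
Absorbing cross-section = A = 68.90 m²; emitting surface = 2A = 137.8 m² (ratio 2).
αS·A_cross = εσ·A_surf·T⁴  ⇒  T⁴ = αS/(ε·2σ).
T⁴ = 0.300·416/(0.19·2·5.67×10⁻⁸) = 5.792×10⁹ K⁴.
T = (5.792×10⁹)^(1/4).

T ≈ 276 K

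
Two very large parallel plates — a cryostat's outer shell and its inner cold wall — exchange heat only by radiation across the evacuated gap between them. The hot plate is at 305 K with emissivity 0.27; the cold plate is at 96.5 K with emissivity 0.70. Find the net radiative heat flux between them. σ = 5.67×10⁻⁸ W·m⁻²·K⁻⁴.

q ≈ 118 W/m²

For two infinite grey parallel plates, q = σ(T₁⁴ − T₂⁴)/(1/ε₁ + 1/ε₂ − 1).
T₁⁴ − T₂⁴ = 8.654×10⁹ − 8.672×10⁷ = 8.567×10⁹ K⁴.
1/ε₁ + 1/ε₂ − 1 = 3.704 + 1.429 − 1 = 4.132.
q = 5.67×10⁻⁸ × 8.567×10⁹ / 4.132.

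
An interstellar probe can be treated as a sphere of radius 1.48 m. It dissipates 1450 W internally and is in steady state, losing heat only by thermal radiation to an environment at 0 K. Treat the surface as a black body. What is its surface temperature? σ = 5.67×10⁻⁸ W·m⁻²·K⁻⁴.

T ≈ 175 K

Steady state: internal power = radiated power, P = εσA T⁴.
Radiating area A = 4πr² = 27.53 m².
T⁴ = P/(εσA) = 1450/(1.0·5.67×10⁻⁸·27.53) = 9.291×10⁸ K⁴.
T = (9.291×10⁸)^(1/4).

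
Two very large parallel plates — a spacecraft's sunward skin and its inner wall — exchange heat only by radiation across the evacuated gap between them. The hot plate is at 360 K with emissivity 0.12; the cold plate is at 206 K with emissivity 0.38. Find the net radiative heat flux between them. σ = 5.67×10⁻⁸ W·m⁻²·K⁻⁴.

For two infinite grey parallel plates, q = σ(T₁⁴ − T₂⁴)/(1/ε₁ + 1/ε₂ − 1).
T₁⁴ − T₂⁴ = 1.680×10¹⁰ − 1.801×10⁹ = 1.500×10¹⁰ K⁴.
1/ε₁ + 1/ε₂ − 1 = 8.333 + 2.632 − 1 = 9.965.
q = 5.67×10⁻⁸ × 1.500×10¹⁰ / 9.965.

q ≈ 85.3 W/m²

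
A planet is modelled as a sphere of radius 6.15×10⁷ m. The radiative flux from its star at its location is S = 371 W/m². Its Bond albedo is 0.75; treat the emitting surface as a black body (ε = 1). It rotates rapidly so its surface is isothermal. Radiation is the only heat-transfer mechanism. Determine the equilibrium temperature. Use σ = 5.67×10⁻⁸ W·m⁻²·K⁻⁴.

At equilibrium, absorbed power = emitted power.
Absorbing cross-section = πr² = 1.188×10¹⁶ m²; emitting surface = 4πr² = 4.753×10¹⁶ m² (ratio 4).
(1−a)S·A_cross = εσ·A_surf·T⁴  ⇒  T⁴ = (1−a)S/(4σ).
T⁴ = 0.250·371/(4·5.67×10⁻⁸) = 4.090×10⁸ K⁴.
T = (4.090×10⁸)^(1/4).

T ≈ 142 K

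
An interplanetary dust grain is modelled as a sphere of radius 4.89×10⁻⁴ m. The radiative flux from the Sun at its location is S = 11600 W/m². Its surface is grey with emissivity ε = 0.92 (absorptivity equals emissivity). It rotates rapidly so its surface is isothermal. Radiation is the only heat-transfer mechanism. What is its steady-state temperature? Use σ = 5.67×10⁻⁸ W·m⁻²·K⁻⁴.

At equilibrium, absorbed power = emitted power.
Absorbing cross-section = πr² = 7.512×10⁻⁷ m²; emitting surface = 4πr² = 3.005×10⁻⁶ m² (ratio 4).
εS·A_cross = εσ·A_surf·T⁴  ⇒  T⁴ = S/(4σ)   (ε cancels).
T⁴ = 11600/(4·5.67×10⁻⁸) = 5.115×10¹⁰ K⁴.
T = (5.115×10¹⁰)^(1/4).

T ≈ 476 K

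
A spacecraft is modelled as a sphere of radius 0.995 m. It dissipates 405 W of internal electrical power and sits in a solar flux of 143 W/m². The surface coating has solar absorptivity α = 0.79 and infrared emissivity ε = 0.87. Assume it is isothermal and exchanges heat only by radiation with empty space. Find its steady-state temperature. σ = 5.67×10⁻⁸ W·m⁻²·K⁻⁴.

At steady state, absorbed solar power + internal power = radiated power.
Absorbed: α·S·A_cross = 0.79·143·3.110 = 351.4 W (cross-section πr²).
Total input = 351.4 + 405 = 756.4 W.
Radiated: εσ·A_surf·T⁴ with A_surf = 4πr² = 12.44 m².
T⁴ = 756.4/(0.87·5.67×10⁻⁸·12.44) = 1.232×10⁹ K⁴.

T ≈ 187 K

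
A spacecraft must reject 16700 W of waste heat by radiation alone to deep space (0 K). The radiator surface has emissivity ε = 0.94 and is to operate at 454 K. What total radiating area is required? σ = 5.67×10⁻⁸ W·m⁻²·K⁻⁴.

P = εσA T⁴ ⇒ A = P/(εσT⁴).
T⁴ = 4.248×10¹⁰ K⁴.
A = 16700/(0.94 × 5.67×10⁻⁸ × 4.248×10¹⁰).

A ≈ 7.38 m²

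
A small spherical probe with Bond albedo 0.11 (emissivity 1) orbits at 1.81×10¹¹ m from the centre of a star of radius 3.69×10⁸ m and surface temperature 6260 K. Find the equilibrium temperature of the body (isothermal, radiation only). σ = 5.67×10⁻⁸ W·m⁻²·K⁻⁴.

The star's surface emits σT_*⁴; at distance d the flux is S = σT_*⁴(R_*/d)².
S = 5.67×10⁻⁸·(6260)⁴·(3.69×10⁸/1.81×10¹¹)² = 361.9 W/m².
For an isothermal sphere T⁴ = (1−a)S/(4σ) = 1.420×10⁹ K⁴.

T ≈ 194 K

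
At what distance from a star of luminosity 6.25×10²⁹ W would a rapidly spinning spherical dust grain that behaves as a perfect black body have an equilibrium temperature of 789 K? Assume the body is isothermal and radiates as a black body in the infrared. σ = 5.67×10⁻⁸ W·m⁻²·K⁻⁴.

For an isothermal black-emitting sphere, (1−a)S·πr² = σ·4πr²·T⁴ ⇒ S = 4σT⁴/(1−a).
S = 4·5.67×10⁻⁸·(789)⁴/1.00 = 87890 W/m².
Flux falls as S = L/(4πd²), so d = √(L/(4πS)) = √(6.25×10²⁹/(4π·87890)).

d ≈ 7.52×10¹¹ m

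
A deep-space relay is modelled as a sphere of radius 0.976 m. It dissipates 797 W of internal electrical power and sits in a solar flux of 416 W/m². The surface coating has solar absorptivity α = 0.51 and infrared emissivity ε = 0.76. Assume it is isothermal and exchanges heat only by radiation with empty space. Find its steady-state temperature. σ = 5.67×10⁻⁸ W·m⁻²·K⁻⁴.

At steady state, absorbed solar power + internal power = radiated power.
Absorbed: α·S·A_cross = 0.51·416·2.993 = 634.9 W (cross-section πr²).
Total input = 634.9 + 797 = 1432 W.
Radiated: εσ·A_surf·T⁴ with A_surf = 4πr² = 11.97 m².
T⁴ = 1432/(0.76·5.67×10⁻⁸·11.97) = 2.776×10⁹ K⁴.

T ≈ 230 K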